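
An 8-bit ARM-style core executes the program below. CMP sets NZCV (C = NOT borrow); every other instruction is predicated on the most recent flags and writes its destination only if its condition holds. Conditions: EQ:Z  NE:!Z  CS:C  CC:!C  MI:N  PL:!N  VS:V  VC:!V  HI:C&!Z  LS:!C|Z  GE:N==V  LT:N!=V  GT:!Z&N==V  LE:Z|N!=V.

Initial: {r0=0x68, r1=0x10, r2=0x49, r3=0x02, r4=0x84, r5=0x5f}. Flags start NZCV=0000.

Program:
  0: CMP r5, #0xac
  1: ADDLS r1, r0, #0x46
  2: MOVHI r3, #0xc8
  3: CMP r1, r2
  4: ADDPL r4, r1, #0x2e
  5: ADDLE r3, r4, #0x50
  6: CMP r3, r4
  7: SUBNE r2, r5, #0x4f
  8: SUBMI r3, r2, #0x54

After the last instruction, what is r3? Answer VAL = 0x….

VAL = 0x2c

0: ✓ CMP  NZCV=1001
1: ✓ ADDLS  r1←0xae
2: · MOVHI
3: ✓ CMP  NZCV=0011
4: ✓ ADDPL  r4←0xdc
5: ✓ ADDLE  r3←0x2c
6: ✓ CMP  NZCV=0000
7: ✓ SUBNE  r2←0x10
8: · SUBMI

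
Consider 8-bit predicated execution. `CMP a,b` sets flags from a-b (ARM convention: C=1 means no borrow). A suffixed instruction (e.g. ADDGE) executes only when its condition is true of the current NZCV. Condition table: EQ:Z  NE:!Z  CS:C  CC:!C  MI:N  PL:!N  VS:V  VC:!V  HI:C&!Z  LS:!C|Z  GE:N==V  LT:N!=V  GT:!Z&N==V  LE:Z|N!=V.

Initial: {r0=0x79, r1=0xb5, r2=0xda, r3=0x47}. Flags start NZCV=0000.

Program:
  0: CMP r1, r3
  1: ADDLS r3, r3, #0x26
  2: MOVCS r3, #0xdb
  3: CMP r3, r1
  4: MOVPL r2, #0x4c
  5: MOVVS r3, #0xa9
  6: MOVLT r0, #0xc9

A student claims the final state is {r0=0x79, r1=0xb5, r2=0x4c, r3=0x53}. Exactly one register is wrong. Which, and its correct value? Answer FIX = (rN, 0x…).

FIX = (r3, 0xdb)

0: ✓ CMP  NZCV=0011
1: · ADDLS
2: ✓ MOVCS  r3←0xdb
3: ✓ CMP  NZCV=0010
4: ✓ MOVPL  r2←0x4c
5: · MOVVS
6: · MOVLT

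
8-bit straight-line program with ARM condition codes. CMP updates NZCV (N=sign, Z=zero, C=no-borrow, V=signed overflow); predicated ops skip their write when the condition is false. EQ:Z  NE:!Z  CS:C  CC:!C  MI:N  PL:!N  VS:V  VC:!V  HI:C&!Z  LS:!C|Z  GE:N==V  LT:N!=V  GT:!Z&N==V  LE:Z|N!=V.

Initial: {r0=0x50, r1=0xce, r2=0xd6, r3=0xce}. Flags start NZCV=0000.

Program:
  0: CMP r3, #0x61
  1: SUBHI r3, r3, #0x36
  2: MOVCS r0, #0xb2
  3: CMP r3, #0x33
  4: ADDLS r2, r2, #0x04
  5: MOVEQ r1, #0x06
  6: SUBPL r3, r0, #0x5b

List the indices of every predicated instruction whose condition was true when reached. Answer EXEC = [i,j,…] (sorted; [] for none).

EXEC = [1,2,6]

[0] flags=0011 → (cmp)
[1] flags=0011 HI?T → r3=0x98
[2] flags=0011 CS?T → r0=0xb2
[3] flags=0011 → (cmp)
[4] flags=0011 LS?F → skip
[5] flags=0011 EQ?F → skip
[6] flags=0011 PL?T → r3=0x57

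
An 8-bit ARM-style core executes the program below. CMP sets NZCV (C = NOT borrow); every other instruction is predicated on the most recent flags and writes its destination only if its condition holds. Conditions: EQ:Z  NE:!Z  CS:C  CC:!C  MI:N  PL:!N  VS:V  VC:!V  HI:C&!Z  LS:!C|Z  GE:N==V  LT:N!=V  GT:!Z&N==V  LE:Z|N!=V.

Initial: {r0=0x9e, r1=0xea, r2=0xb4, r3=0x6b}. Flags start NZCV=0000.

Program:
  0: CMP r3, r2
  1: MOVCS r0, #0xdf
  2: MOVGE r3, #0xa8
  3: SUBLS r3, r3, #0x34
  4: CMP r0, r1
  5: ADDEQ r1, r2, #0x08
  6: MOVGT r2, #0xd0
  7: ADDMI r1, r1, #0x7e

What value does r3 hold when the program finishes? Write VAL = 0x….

[0] flags=1001 → (cmp)
[1] flags=1001 CS?F → skip
[2] flags=1001 GE?T → r3=0xa8
[3] flags=1001 LS?T → r3=0x74
[4] flags=1000 → (cmp)
[5] flags=1000 EQ?F → skip
[6] flags=1000 GT?F → skip
[7] flags=1000 MI?T → r1=0x68

VAL = 0x74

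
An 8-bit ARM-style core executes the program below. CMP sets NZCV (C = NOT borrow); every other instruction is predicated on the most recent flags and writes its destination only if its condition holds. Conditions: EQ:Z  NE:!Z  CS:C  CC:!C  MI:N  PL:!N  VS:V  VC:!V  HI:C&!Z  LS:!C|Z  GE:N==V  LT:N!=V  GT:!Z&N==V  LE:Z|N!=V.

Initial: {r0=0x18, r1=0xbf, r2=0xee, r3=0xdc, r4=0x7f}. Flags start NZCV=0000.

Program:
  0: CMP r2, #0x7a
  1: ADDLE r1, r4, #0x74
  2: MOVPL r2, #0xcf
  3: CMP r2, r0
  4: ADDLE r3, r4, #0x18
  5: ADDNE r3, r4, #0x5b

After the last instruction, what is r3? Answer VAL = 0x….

VAL = 0xda

[0] flags=0011 → (cmp)
[1] flags=0011 LE?T → r1=0xf3
[2] flags=0011 PL?T → r2=0xcf
[3] flags=1010 → (cmp)
[4] flags=1010 LE?T → r3=0x97
[5] flags=1010 NE?T → r3=0xda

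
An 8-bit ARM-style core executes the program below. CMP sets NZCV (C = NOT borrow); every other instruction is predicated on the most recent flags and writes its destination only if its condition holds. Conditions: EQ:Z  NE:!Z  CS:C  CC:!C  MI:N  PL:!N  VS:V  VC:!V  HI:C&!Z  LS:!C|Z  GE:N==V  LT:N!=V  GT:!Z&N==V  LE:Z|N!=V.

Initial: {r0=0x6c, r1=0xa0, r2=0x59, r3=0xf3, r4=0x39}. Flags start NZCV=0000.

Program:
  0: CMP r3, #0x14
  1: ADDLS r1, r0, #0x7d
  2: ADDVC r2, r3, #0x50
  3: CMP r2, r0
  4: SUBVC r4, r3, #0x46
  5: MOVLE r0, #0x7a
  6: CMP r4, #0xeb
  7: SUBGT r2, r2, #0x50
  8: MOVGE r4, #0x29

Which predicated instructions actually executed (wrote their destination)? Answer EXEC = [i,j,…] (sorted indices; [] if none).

0: ✓ CMP  NZCV=1010
1: · ADDLS
2: ✓ ADDVC  r2←0x43
3: ✓ CMP  NZCV=1000
4: ✓ SUBVC  r4←0xad
5: ✓ MOVLE  r0←0x7a
6: ✓ CMP  NZCV=1000
7: · SUBGT
8: · MOVGE

EXEC = [2,4,5]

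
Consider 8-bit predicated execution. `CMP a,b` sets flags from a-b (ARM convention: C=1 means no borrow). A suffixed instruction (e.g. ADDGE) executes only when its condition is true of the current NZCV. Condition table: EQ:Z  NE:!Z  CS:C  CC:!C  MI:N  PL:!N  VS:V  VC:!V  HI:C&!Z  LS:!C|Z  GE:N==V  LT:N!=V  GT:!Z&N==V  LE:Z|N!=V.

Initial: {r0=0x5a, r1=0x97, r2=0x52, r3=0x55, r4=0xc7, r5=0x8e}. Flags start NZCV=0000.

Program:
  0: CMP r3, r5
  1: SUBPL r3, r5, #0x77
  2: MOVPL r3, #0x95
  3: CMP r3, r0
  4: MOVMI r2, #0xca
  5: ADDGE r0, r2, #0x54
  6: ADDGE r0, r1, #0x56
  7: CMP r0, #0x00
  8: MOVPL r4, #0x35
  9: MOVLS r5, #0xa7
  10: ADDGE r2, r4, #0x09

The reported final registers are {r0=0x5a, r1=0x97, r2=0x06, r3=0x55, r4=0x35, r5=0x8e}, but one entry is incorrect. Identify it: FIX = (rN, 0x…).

[0] flags=1001 → (cmp)
[1] flags=1001 PL?F → skip
[2] flags=1001 PL?F → skip
[3] flags=1000 → (cmp)
[4] flags=1000 MI?T → r2=0xca
[5] flags=1000 GE?F → skip
[6] flags=1000 GE?F → skip
[7] flags=0010 → (cmp)
[8] flags=0010 PL?T → r4=0x35
[9] flags=0010 LS?F → skip
[10] flags=0010 GE?T → r2=0x3e

FIX = (r2, 0x3e)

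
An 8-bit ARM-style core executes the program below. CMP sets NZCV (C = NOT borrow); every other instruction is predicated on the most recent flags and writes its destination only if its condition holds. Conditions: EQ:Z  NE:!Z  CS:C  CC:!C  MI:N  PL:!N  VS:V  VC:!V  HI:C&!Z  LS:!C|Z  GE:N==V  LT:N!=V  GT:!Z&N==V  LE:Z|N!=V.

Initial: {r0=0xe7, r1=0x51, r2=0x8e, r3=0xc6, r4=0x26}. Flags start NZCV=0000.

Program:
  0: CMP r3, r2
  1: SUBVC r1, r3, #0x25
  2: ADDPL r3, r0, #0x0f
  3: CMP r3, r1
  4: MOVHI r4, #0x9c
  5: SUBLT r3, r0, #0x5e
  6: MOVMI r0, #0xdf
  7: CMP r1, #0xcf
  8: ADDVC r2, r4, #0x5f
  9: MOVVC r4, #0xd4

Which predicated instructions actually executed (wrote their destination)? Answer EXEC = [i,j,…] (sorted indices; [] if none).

EXEC = [1,2,4,8,9]

0: ✓ CMP  NZCV=0010
1: ✓ SUBVC  r1←0xa1
2: ✓ ADDPL  r3←0xf6
3: ✓ CMP  NZCV=0010
4: ✓ MOVHI  r4←0x9c
5: · SUBLT
6: · MOVMI
7: ✓ CMP  NZCV=1000
8: ✓ ADDVC  r2←0xfb
9: ✓ MOVVC  r4←0xd4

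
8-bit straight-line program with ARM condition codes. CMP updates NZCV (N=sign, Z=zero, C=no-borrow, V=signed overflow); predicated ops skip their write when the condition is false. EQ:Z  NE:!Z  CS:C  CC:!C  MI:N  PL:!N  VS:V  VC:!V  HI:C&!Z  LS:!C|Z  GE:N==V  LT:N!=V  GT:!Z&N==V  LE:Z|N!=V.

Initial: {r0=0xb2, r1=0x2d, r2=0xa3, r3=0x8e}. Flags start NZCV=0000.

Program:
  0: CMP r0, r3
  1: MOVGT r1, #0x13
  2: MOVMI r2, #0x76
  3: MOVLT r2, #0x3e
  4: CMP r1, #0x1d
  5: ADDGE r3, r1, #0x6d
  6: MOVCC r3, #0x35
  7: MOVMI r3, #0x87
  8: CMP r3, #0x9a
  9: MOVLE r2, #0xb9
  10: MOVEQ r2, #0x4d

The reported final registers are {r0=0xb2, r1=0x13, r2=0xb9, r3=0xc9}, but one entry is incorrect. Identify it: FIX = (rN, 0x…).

FIX = (r3, 0x87)

0: ✓ CMP  NZCV=0010
1: ✓ MOVGT  r1←0x13
2: · MOVMI
3: · MOVLT
4: ✓ CMP  NZCV=1000
5: · ADDGE
6: ✓ MOVCC  r3←0x35
7: ✓ MOVMI  r3←0x87
8: ✓ CMP  NZCV=1000
9: ✓ MOVLE  r2←0xb9
10: · MOVEQ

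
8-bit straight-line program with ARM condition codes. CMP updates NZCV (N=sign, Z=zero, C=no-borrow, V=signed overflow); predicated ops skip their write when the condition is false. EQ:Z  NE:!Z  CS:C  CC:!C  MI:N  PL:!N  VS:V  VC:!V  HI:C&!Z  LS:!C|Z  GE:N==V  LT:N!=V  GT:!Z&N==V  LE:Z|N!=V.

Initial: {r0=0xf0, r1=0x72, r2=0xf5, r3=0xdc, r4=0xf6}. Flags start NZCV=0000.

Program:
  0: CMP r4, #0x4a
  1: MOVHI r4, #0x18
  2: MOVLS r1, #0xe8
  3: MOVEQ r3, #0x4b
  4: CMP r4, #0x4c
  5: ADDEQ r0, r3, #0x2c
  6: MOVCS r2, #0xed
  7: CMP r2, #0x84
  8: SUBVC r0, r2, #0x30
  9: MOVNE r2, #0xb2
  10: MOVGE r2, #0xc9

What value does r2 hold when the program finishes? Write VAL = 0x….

0: ✓ CMP  NZCV=1010
1: ✓ MOVHI  r4←0x18
2: · MOVLS
3: · MOVEQ
4: ✓ CMP  NZCV=1000
5: · ADDEQ
6: · MOVCS
7: ✓ CMP  NZCV=0010
8: ✓ SUBVC  r0←0xc5
9: ✓ MOVNE  r2←0xb2
10: ✓ MOVGE  r2←0xc9

VAL = 0xc9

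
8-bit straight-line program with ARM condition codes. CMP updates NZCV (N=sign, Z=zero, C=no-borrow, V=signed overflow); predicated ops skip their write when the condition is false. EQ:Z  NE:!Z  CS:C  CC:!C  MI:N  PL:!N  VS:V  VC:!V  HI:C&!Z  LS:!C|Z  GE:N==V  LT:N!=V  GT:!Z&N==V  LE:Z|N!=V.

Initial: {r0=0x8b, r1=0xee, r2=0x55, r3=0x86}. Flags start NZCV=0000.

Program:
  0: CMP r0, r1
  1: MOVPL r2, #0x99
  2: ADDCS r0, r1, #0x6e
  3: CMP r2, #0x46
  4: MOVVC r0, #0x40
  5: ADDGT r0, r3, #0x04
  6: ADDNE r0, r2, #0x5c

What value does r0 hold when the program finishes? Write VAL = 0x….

0: ✓ CMP  NZCV=1000
1: · MOVPL
2: · ADDCS
3: ✓ CMP  NZCV=0010
4: ✓ MOVVC  r0←0x40
5: ✓ ADDGT  r0←0x8a
6: ✓ ADDNE  r0←0xb1

VAL = 0xb1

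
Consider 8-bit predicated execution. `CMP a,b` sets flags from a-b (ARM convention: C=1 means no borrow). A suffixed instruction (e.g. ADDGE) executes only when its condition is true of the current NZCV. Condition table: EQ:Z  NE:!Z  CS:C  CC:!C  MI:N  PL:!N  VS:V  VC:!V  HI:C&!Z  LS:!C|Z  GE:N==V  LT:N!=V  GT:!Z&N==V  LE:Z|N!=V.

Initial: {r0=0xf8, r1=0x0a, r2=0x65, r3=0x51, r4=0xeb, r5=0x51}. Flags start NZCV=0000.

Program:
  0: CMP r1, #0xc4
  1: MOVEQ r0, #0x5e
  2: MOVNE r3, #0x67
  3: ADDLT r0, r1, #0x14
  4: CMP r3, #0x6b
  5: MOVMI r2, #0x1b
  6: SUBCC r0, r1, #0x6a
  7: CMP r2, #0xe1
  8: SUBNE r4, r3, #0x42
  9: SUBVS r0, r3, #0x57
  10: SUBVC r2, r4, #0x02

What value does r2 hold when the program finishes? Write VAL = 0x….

VAL = 0x23

0: ✓ CMP  NZCV=0000
1: · MOVEQ
2: ✓ MOVNE  r3←0x67
3: · ADDLT
4: ✓ CMP  NZCV=1000
5: ✓ MOVMI  r2←0x1b
6: ✓ SUBCC  r0←0xa0
7: ✓ CMP  NZCV=0000
8: ✓ SUBNE  r4←0x25
9: · SUBVS
10: ✓ SUBVC  r2←0x23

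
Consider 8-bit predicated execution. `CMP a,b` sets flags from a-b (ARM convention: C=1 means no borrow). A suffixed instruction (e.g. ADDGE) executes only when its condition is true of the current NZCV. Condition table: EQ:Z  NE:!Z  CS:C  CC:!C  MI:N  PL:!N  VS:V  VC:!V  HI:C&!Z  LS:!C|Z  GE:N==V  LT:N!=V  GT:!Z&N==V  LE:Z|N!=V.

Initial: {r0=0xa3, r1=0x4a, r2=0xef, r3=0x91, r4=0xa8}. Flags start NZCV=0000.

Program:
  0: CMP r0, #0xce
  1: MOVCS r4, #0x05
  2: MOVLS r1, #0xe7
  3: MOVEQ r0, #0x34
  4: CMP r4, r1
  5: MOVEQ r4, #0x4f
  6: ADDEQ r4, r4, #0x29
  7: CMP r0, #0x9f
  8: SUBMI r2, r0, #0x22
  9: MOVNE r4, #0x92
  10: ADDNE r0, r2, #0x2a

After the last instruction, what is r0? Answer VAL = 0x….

[0] flags=1000 → (cmp)
[1] flags=1000 CS?F → skip
[2] flags=1000 LS?T → r1=0xe7
[3] flags=1000 EQ?F → skip
[4] flags=1000 → (cmp)
[5] flags=1000 EQ?F → skip
[6] flags=1000 EQ?F → skip
[7] flags=0010 → (cmp)
[8] flags=0010 MI?F → skip
[9] flags=0010 NE?T → r4=0x92
[10] flags=0010 NE?T → r0=0x19

VAL = 0x19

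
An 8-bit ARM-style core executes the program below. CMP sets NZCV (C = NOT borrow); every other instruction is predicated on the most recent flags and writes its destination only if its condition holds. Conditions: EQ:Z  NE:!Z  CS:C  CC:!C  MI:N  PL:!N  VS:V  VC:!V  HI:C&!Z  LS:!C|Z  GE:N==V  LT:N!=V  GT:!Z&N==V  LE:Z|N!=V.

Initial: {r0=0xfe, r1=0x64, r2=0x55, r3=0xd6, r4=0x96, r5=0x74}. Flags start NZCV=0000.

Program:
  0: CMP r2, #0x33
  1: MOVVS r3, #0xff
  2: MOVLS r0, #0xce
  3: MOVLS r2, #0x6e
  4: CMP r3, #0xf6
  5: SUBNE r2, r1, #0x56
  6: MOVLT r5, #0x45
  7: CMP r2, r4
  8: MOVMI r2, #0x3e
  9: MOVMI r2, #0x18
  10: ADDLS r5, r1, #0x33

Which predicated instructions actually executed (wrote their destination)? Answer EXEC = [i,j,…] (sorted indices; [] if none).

0: ✓ CMP  NZCV=0010
1: · MOVVS
2: · MOVLS
3: · MOVLS
4: ✓ CMP  NZCV=1000
5: ✓ SUBNE  r2←0x0e
6: ✓ MOVLT  r5←0x45
7: ✓ CMP  NZCV=0000
8: · MOVMI
9: · MOVMI
10: ✓ ADDLS  r5←0x97

EXEC = [5,6,10]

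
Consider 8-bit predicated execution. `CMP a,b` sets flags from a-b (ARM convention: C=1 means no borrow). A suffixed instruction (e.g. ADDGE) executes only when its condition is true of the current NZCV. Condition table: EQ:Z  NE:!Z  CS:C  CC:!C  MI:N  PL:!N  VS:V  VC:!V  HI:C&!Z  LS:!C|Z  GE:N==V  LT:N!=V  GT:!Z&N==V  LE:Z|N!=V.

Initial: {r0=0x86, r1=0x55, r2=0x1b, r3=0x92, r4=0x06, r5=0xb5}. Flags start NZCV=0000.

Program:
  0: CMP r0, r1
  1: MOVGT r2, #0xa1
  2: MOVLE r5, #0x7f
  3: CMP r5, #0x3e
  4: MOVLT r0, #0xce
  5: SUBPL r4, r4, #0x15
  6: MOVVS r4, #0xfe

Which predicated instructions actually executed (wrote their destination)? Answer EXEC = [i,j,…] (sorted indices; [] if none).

0: ✓ CMP  NZCV=0011
1: · MOVGT
2: ✓ MOVLE  r5←0x7f
3: ✓ CMP  NZCV=0010
4: · MOVLT
5: ✓ SUBPL  r4←0xf1
6: · MOVVS

EXEC = [2,5]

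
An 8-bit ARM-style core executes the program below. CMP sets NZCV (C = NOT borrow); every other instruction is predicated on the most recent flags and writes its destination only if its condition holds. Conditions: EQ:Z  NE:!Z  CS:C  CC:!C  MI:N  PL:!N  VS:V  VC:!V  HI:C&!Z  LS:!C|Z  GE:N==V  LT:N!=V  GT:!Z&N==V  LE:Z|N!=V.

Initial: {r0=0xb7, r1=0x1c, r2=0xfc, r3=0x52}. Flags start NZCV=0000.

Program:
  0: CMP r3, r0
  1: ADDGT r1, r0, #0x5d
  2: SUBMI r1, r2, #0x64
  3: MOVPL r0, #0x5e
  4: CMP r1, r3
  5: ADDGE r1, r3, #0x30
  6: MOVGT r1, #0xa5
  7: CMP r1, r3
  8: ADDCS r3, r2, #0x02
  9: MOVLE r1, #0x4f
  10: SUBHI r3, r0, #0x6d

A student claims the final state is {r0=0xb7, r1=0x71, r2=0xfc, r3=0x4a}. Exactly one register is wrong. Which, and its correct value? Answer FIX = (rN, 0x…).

0: ✓ CMP  NZCV=1001
1: ✓ ADDGT  r1←0x14
2: ✓ SUBMI  r1←0x98
3: · MOVPL
4: ✓ CMP  NZCV=0011
5: · ADDGE
6: · MOVGT
7: ✓ CMP  NZCV=0011
8: ✓ ADDCS  r3←0xfe
9: ✓ MOVLE  r1←0x4f
10: ✓ SUBHI  r3←0x4a

FIX = (r1, 0x4f)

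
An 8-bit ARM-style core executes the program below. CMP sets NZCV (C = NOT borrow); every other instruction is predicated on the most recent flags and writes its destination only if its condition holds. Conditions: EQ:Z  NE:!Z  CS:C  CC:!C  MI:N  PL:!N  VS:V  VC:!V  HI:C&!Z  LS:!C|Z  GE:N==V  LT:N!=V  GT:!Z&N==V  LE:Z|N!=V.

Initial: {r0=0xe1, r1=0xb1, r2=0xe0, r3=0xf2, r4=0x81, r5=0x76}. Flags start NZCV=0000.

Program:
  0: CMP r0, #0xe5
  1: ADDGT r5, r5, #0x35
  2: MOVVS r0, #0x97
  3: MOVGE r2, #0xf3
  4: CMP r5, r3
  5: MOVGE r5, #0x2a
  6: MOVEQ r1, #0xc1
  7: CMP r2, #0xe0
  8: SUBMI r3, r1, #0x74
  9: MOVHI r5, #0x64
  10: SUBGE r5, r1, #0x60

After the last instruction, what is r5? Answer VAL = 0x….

VAL = 0x51

[0] flags=1000 → (cmp)
[1] flags=1000 GT?F → skip
[2] flags=1000 VS?F → skip
[3] flags=1000 GE?F → skip
[4] flags=1001 → (cmp)
[5] flags=1001 GE?T → r5=0x2a
[6] flags=1001 EQ?F → skip
[7] flags=0110 → (cmp)
[8] flags=0110 MI?F → skip
[9] flags=0110 HI?F → skip
[10] flags=0110 GE?T → r5=0x51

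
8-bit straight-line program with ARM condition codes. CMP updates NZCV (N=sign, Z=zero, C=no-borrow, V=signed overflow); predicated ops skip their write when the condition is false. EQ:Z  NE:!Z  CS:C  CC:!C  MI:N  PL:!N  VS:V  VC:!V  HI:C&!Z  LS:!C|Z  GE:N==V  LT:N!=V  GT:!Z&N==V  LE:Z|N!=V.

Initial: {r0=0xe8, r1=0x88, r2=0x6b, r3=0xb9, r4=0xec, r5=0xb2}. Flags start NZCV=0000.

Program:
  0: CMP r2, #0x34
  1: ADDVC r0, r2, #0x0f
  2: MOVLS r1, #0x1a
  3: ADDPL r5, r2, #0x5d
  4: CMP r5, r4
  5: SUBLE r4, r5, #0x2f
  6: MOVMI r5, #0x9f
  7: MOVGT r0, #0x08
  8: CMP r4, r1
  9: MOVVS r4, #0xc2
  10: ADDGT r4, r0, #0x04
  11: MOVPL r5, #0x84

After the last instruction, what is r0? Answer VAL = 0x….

[0] flags=0010 → (cmp)
[1] flags=0010 VC?T → r0=0x7a
[2] flags=0010 LS?F → skip
[3] flags=0010 PL?T → r5=0xc8
[4] flags=1000 → (cmp)
[5] flags=1000 LE?T → r4=0x99
[6] flags=1000 MI?T → r5=0x9f
[7] flags=1000 GT?F → skip
[8] flags=0010 → (cmp)
[9] flags=0010 VS?F → skip
[10] flags=0010 GT?T → r4=0x7e
[11] flags=0010 PL?T → r5=0x84

VAL = 0x7a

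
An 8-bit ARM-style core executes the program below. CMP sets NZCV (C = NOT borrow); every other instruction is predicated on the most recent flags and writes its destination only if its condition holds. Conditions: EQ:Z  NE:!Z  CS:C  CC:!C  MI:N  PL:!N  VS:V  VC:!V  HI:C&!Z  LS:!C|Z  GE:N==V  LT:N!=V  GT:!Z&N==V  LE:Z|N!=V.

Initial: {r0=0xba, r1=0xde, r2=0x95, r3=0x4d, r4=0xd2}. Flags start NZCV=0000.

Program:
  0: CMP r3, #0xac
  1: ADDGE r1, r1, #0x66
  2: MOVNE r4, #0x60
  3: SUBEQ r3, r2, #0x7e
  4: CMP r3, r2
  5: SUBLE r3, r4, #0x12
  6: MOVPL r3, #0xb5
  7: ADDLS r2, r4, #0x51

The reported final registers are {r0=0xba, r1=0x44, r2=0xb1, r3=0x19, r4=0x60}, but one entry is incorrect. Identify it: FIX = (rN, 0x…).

FIX = (r3, 0x4d)

[0] flags=1001 → (cmp)
[1] flags=1001 GE?T → r1=0x44
[2] flags=1001 NE?T → r4=0x60
[3] flags=1001 EQ?F → skip
[4] flags=1001 → (cmp)
[5] flags=1001 LE?F → skip
[6] flags=1001 PL?F → skip
[7] flags=1001 LS?T → r2=0xb1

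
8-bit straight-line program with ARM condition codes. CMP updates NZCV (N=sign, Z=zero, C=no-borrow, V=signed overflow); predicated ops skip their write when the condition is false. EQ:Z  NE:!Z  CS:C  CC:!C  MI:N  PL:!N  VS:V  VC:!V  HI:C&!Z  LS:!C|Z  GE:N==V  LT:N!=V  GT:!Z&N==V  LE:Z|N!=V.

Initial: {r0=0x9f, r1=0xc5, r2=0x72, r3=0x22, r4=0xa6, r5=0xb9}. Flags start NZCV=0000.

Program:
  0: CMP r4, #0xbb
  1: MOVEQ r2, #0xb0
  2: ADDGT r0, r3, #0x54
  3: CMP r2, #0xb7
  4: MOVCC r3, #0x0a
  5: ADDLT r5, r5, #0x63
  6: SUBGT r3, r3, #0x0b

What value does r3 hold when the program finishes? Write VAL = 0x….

VAL = 0xff

[0] flags=1000 → (cmp)
[1] flags=1000 EQ?F → skip
[2] flags=1000 GT?F → skip
[3] flags=1001 → (cmp)
[4] flags=1001 CC?T → r3=0x0a
[5] flags=1001 LT?F → skip
[6] flags=1001 GT?T → r3=0xff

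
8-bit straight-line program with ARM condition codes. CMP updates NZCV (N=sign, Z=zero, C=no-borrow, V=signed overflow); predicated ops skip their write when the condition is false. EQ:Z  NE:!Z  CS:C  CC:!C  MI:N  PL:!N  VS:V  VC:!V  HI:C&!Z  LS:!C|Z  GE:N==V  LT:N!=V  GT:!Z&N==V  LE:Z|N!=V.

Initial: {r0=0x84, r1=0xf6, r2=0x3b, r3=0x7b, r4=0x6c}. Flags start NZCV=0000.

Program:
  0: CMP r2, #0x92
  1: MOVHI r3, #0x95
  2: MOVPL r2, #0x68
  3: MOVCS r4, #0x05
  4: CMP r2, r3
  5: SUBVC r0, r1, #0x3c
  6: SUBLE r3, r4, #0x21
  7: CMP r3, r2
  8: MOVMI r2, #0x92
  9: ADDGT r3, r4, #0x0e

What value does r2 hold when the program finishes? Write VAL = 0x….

0: ✓ CMP  NZCV=1001
1: · MOVHI
2: · MOVPL
3: · MOVCS
4: ✓ CMP  NZCV=1000
5: ✓ SUBVC  r0←0xba
6: ✓ SUBLE  r3←0x4b
7: ✓ CMP  NZCV=0010
8: · MOVMI
9: ✓ ADDGT  r3←0x7a

VAL = 0x3b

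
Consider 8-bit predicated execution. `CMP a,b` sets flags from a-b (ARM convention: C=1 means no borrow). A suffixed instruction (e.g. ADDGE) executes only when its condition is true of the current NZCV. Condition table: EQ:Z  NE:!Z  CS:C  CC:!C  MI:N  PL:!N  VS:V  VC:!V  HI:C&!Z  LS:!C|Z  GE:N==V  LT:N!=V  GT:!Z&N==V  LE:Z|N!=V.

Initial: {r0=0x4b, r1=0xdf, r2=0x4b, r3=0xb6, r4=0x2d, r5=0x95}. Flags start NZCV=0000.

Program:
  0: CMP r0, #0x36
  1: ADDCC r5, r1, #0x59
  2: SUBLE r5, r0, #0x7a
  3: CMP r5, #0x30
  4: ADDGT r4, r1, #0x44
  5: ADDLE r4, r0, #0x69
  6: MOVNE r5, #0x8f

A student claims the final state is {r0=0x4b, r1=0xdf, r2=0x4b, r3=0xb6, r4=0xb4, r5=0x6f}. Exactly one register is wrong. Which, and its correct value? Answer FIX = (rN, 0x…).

[0] flags=0010 → (cmp)
[1] flags=0010 CC?F → skip
[2] flags=0010 LE?F → skip
[3] flags=0011 → (cmp)
[4] flags=0011 GT?F → skip
[5] flags=0011 LE?T → r4=0xb4
[6] flags=0011 NE?T → r5=0x8f

FIX = (r5, 0x8f)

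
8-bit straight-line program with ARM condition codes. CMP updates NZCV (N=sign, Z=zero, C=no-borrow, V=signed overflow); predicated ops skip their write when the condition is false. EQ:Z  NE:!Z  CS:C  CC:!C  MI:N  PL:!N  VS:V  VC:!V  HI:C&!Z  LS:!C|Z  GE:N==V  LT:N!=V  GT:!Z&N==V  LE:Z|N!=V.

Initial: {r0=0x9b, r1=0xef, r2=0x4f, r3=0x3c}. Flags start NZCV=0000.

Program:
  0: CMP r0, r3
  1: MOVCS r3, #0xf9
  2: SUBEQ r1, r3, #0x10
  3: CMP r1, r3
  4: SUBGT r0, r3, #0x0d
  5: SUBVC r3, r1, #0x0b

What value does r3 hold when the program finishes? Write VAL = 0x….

0: ✓ CMP  NZCV=0011
1: ✓ MOVCS  r3←0xf9
2: · SUBEQ
3: ✓ CMP  NZCV=1000
4: · SUBGT
5: ✓ SUBVC  r3←0xe4

VAL = 0xe4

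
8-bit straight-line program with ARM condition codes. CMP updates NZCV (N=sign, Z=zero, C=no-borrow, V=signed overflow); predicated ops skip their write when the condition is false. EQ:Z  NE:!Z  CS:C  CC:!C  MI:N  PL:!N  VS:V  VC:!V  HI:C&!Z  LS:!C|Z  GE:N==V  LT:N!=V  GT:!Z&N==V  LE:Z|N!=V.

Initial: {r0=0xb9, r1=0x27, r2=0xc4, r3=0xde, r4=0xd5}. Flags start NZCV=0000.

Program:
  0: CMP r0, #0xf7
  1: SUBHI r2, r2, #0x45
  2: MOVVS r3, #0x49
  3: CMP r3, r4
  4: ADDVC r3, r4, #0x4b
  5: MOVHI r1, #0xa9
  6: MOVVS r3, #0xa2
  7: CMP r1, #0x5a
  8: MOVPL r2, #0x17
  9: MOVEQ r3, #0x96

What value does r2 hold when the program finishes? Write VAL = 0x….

0: ✓ CMP  NZCV=1000
1: · SUBHI
2: · MOVVS
3: ✓ CMP  NZCV=0010
4: ✓ ADDVC  r3←0x20
5: ✓ MOVHI  r1←0xa9
6: · MOVVS
7: ✓ CMP  NZCV=0011
8: ✓ MOVPL  r2←0x17
9: · MOVEQ

VAL = 0x17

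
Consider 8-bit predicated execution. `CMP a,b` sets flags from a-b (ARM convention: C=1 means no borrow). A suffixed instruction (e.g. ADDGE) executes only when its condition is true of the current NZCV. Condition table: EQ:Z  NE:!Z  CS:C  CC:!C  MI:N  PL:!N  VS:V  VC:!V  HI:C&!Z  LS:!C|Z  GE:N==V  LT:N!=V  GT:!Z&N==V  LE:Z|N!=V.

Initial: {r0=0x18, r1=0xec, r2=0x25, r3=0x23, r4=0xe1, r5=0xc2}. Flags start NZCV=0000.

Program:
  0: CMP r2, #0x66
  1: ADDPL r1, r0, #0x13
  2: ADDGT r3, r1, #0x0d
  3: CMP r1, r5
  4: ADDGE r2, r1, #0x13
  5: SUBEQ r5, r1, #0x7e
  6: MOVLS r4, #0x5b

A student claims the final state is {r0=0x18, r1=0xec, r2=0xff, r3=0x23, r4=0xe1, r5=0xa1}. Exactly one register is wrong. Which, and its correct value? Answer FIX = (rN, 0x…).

0: ✓ CMP  NZCV=1000
1: · ADDPL
2: · ADDGT
3: ✓ CMP  NZCV=0010
4: ✓ ADDGE  r2←0xff
5: · SUBEQ
6: · MOVLS

FIX = (r5, 0xc2)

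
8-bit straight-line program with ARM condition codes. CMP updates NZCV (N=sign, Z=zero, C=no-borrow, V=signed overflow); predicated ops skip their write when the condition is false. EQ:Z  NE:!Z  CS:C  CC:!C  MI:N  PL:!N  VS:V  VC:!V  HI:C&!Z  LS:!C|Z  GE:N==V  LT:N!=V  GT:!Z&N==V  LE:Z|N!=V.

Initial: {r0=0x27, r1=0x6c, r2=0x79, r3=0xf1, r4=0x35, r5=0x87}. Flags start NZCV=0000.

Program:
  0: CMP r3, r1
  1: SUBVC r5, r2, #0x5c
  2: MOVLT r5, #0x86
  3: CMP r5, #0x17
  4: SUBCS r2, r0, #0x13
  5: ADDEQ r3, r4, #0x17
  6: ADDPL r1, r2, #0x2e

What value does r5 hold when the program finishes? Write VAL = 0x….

0: ✓ CMP  NZCV=1010
1: ✓ SUBVC  r5←0x1d
2: ✓ MOVLT  r5←0x86
3: ✓ CMP  NZCV=0011
4: ✓ SUBCS  r2←0x14
5: · ADDEQ
6: ✓ ADDPL  r1←0x42

VAL = 0x86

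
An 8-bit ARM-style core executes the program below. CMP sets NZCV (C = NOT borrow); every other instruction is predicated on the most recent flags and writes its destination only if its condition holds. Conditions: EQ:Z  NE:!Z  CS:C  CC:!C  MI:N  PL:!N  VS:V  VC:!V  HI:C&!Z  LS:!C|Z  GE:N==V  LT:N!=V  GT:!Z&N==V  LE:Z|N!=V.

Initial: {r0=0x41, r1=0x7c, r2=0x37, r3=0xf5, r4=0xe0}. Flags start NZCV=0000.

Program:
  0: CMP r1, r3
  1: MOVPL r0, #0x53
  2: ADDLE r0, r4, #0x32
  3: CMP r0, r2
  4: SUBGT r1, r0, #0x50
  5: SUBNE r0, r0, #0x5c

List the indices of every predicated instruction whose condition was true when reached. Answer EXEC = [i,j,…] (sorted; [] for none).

0: ✓ CMP  NZCV=1001
1: · MOVPL
2: · ADDLE
3: ✓ CMP  NZCV=0010
4: ✓ SUBGT  r1←0xf1
5: ✓ SUBNE  r0←0xe5

EXEC = [4,5]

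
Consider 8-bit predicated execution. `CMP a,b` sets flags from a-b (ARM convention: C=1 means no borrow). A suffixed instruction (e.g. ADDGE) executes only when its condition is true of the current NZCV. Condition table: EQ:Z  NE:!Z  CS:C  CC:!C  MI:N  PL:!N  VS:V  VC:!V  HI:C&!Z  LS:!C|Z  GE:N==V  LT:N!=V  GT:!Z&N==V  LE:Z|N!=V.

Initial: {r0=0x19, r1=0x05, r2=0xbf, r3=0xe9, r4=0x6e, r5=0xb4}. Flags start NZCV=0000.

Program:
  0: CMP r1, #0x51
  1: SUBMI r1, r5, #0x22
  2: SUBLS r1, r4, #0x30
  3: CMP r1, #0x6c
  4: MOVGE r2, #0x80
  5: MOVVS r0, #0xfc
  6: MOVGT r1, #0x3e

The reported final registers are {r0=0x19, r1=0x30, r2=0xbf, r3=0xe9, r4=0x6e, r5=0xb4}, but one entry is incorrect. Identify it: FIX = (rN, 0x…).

FIX = (r1, 0x3e)

[0] flags=1000 → (cmp)
[1] flags=1000 MI?T → r1=0x92
[2] flags=1000 LS?T → r1=0x3e
[3] flags=1000 → (cmp)
[4] flags=1000 GE?F → skip
[5] flags=1000 VS?F → skip
[6] flags=1000 GT?F → skip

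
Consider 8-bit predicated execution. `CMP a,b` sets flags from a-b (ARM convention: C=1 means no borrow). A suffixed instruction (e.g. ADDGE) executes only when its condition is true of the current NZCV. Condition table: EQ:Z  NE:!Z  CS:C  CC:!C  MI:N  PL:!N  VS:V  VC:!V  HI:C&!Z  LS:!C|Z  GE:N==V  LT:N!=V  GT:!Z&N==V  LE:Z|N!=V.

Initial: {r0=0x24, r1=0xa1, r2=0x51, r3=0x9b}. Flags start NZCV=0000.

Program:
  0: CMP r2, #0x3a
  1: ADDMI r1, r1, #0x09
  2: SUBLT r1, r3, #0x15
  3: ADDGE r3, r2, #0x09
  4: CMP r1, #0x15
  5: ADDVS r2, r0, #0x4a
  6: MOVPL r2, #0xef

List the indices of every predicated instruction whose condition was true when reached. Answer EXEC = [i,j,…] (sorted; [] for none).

EXEC = [3]

0: ✓ CMP  NZCV=0010
1: · ADDMI
2: · SUBLT
3: ✓ ADDGE  r3←0x5a
4: ✓ CMP  NZCV=1010
5: · ADDVS
6: · MOVPL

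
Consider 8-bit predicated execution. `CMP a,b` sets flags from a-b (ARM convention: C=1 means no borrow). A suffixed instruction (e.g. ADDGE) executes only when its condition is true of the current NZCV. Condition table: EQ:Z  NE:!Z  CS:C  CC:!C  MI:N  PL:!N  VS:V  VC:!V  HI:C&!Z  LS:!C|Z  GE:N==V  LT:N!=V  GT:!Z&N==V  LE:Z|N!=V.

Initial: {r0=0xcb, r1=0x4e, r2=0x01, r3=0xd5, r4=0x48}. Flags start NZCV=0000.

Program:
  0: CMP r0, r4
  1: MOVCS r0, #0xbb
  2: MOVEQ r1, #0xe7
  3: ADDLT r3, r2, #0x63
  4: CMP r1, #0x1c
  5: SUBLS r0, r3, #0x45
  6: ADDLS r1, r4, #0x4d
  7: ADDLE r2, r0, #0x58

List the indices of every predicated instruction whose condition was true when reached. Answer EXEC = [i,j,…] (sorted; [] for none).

EXEC = [1,3]

[0] flags=1010 → (cmp)
[1] flags=1010 CS?T → r0=0xbb
[2] flags=1010 EQ?F → skip
[3] flags=1010 LT?T → r3=0x64
[4] flags=0010 → (cmp)
[5] flags=0010 LS?F → skip
[6] flags=0010 LS?F → skip
[7] flags=0010 LE?F → skip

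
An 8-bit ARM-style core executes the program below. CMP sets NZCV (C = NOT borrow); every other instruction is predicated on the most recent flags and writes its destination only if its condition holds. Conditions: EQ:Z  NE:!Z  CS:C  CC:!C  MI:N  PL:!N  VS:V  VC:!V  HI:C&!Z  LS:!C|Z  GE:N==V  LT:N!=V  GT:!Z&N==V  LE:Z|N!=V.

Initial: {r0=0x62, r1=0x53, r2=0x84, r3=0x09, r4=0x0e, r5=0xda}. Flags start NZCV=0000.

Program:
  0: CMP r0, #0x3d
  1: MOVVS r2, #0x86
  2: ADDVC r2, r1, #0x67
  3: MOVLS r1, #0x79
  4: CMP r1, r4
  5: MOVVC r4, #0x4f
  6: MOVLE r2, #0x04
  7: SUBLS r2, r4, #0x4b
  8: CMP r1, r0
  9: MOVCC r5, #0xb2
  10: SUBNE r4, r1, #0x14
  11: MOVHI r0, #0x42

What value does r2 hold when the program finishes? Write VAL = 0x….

[0] flags=0010 → (cmp)
[1] flags=0010 VS?F → skip
[2] flags=0010 VC?T → r2=0xba
[3] flags=0010 LS?F → skip
[4] flags=0010 → (cmp)
[5] flags=0010 VC?T → r4=0x4f
[6] flags=0010 LE?F → skip
[7] flags=0010 LS?F → skip
[8] flags=1000 → (cmp)
[9] flags=1000 CC?T → r5=0xb2
[10] flags=1000 NE?T → r4=0x3f
[11] flags=1000 HI?F → skip

VAL = 0xba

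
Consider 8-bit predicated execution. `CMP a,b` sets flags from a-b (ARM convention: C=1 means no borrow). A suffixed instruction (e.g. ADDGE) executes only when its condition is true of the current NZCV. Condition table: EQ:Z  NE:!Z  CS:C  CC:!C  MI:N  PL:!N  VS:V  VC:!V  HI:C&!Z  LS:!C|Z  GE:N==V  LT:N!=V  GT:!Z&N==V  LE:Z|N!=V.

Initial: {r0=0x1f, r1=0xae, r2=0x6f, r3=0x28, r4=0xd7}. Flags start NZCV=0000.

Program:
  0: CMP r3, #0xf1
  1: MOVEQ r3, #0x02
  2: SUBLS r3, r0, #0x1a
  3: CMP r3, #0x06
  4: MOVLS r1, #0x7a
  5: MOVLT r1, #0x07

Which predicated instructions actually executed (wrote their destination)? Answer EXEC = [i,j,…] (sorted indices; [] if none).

[0] flags=0000 → (cmp)
[1] flags=0000 EQ?F → skip
[2] flags=0000 LS?T → r3=0x05
[3] flags=1000 → (cmp)
[4] flags=1000 LS?T → r1=0x7a
[5] flags=1000 LT?T → r1=0x07

EXEC = [2,4,5]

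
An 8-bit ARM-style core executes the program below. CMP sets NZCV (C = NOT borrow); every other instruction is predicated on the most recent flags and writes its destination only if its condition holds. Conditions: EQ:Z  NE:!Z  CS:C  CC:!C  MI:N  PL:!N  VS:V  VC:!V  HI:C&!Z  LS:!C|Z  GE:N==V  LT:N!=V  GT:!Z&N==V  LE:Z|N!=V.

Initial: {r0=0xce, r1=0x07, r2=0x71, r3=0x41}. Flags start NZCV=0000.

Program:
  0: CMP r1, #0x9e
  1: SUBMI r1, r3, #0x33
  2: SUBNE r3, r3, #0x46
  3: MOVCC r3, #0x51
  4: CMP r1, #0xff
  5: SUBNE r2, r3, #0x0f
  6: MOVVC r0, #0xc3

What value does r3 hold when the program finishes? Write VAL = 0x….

VAL = 0x51

[0] flags=0000 → (cmp)
[1] flags=0000 MI?F → skip
[2] flags=0000 NE?T → r3=0xfb
[3] flags=0000 CC?T → r3=0x51
[4] flags=0000 → (cmp)
[5] flags=0000 NE?T → r2=0x42
[6] flags=0000 VC?T → r0=0xc3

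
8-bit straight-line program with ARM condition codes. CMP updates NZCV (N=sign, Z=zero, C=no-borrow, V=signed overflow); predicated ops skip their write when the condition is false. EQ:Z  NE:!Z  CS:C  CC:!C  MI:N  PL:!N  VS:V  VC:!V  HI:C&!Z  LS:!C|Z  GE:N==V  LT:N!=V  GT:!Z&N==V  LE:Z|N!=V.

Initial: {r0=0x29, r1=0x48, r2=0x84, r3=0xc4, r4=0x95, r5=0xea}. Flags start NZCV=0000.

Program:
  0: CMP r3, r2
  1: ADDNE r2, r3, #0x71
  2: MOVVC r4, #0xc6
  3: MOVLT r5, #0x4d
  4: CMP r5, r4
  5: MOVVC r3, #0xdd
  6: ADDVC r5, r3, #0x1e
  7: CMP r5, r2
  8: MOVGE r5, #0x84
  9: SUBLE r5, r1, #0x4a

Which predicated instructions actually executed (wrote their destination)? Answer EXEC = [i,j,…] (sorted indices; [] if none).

[0] flags=0010 → (cmp)
[1] flags=0010 NE?T → r2=0x35
[2] flags=0010 VC?T → r4=0xc6
[3] flags=0010 LT?F → skip
[4] flags=0010 → (cmp)
[5] flags=0010 VC?T → r3=0xdd
[6] flags=0010 VC?T → r5=0xfb
[7] flags=1010 → (cmp)
[8] flags=1010 GE?F → skip
[9] flags=1010 LE?T → r5=0xfe

EXEC = [1,2,5,6,9]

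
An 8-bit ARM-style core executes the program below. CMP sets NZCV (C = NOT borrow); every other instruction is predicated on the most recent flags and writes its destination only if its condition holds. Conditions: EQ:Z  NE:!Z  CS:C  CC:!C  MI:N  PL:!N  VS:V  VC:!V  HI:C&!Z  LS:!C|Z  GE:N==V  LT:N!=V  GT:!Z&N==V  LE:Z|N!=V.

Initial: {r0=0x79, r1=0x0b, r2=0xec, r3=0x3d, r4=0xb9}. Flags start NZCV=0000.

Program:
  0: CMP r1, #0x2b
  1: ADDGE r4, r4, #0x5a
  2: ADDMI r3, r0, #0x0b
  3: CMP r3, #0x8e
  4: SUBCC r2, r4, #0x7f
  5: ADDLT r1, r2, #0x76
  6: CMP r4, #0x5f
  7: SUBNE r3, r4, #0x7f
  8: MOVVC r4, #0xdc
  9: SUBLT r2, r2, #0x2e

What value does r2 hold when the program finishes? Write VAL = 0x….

[0] flags=1000 → (cmp)
[1] flags=1000 GE?F → skip
[2] flags=1000 MI?T → r3=0x84
[3] flags=1000 → (cmp)
[4] flags=1000 CC?T → r2=0x3a
[5] flags=1000 LT?T → r1=0xb0
[6] flags=0011 → (cmp)
[7] flags=0011 NE?T → r3=0x3a
[8] flags=0011 VC?F → skip
[9] flags=0011 LT?T → r2=0x0c

VAL = 0x0c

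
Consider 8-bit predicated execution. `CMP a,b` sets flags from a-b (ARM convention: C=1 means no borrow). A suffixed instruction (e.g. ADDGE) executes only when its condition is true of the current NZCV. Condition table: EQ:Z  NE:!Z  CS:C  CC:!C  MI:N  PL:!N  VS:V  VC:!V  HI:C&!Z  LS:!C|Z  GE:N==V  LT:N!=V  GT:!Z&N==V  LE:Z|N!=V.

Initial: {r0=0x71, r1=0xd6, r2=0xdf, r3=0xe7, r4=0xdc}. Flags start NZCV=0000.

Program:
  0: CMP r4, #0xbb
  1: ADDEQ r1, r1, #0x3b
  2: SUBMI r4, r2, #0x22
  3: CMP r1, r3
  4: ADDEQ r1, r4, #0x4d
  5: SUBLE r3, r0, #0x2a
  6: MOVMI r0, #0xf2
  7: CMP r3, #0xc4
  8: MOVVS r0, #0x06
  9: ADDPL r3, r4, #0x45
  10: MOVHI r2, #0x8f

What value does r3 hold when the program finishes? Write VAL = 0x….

[0] flags=0010 → (cmp)
[1] flags=0010 EQ?F → skip
[2] flags=0010 MI?F → skip
[3] flags=1000 → (cmp)
[4] flags=1000 EQ?F → skip
[5] flags=1000 LE?T → r3=0x47
[6] flags=1000 MI?T → r0=0xf2
[7] flags=1001 → (cmp)
[8] flags=1001 VS?T → r0=0x06
[9] flags=1001 PL?F → skip
[10] flags=1001 HI?F → skip

VAL = 0x47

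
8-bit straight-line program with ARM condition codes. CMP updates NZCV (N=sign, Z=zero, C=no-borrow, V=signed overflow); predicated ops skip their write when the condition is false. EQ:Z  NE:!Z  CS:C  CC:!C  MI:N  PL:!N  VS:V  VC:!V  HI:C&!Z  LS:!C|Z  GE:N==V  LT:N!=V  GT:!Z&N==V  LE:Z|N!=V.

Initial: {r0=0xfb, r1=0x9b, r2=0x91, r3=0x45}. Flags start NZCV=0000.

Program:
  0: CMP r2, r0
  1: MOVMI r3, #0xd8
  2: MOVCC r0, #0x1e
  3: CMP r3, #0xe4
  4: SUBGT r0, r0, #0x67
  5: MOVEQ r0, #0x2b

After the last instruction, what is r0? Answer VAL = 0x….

VAL = 0x1e

[0] flags=1000 → (cmp)
[1] flags=1000 MI?T → r3=0xd8
[2] flags=1000 CC?T → r0=0x1e
[3] flags=1000 → (cmp)
[4] flags=1000 GT?F → skip
[5] flags=1000 EQ?F → skip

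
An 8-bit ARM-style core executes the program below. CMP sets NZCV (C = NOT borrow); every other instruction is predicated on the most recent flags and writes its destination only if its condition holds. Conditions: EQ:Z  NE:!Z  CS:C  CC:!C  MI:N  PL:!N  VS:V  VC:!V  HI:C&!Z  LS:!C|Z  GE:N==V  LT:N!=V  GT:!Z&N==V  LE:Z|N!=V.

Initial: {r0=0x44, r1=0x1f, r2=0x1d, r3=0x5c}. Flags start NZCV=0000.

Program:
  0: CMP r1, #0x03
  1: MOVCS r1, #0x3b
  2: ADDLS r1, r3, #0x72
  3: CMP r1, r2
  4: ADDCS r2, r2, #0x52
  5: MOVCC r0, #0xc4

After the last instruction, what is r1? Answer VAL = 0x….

VAL = 0x3b

[0] flags=0010 → (cmp)
[1] flags=0010 CS?T → r1=0x3b
[2] flags=0010 LS?F → skip
[3] flags=0010 → (cmp)
[4] flags=0010 CS?T → r2=0x6f
[5] flags=0010 CC?F → skip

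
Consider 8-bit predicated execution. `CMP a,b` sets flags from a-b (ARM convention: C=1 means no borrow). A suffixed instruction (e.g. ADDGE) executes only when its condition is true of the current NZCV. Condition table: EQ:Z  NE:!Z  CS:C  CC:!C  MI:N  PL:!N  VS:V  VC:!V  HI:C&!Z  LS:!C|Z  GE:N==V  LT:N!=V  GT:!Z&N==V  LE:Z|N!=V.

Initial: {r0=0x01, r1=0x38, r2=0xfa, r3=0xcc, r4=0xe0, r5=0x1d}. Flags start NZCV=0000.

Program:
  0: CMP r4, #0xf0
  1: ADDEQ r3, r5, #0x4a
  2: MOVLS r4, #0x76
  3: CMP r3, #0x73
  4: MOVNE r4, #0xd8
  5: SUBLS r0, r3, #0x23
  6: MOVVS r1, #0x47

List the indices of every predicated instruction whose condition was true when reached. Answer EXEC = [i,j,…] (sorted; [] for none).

[0] flags=1000 → (cmp)
[1] flags=1000 EQ?F → skip
[2] flags=1000 LS?T → r4=0x76
[3] flags=0011 → (cmp)
[4] flags=0011 NE?T → r4=0xd8
[5] flags=0011 LS?F → skip
[6] flags=0011 VS?T → r1=0x47

EXEC = [2,4,6]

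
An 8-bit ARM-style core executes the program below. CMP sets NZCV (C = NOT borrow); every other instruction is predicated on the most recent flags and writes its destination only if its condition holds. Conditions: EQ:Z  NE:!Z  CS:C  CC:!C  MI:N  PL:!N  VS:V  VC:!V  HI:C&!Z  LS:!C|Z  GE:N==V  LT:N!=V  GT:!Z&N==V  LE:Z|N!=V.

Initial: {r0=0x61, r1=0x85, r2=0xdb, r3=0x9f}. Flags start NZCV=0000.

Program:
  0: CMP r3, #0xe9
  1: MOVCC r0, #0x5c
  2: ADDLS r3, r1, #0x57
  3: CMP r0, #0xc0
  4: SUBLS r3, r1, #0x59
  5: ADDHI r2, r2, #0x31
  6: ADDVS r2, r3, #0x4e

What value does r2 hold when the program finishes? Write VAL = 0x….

0: ✓ CMP  NZCV=1000
1: ✓ MOVCC  r0←0x5c
2: ✓ ADDLS  r3←0xdc
3: ✓ CMP  NZCV=1001
4: ✓ SUBLS  r3←0x2c
5: · ADDHI
6: ✓ ADDVS  r2←0x7a

VAL = 0x7a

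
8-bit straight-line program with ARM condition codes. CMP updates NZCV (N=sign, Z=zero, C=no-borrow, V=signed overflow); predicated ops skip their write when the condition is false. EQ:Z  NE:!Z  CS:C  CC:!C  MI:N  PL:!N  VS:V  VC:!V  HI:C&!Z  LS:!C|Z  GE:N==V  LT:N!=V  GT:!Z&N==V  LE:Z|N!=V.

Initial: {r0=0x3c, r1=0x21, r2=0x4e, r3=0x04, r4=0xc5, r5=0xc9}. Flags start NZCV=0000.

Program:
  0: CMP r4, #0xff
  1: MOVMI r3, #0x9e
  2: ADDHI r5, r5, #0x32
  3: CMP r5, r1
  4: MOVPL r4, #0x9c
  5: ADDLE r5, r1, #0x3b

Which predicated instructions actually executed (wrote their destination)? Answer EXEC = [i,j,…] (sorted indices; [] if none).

EXEC = [1,5]

0: ✓ CMP  NZCV=1000
1: ✓ MOVMI  r3←0x9e
2: · ADDHI
3: ✓ CMP  NZCV=1010
4: · MOVPL
5: ✓ ADDLE  r5←0x5c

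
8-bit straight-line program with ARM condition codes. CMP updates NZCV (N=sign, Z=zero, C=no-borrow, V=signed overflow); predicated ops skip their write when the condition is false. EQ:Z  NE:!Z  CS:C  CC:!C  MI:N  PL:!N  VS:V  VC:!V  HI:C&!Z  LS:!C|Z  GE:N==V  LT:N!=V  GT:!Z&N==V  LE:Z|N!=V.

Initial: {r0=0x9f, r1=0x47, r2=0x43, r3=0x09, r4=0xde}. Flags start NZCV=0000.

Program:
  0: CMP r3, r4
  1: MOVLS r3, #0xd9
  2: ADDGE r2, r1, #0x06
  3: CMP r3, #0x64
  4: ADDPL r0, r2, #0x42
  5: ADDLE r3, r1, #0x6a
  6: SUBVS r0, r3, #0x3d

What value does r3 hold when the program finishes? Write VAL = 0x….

VAL = 0xb1

0: ✓ CMP  NZCV=0000
1: ✓ MOVLS  r3←0xd9
2: ✓ ADDGE  r2←0x4d
3: ✓ CMP  NZCV=0011
4: ✓ ADDPL  r0←0x8f
5: ✓ ADDLE  r3←0xb1
6: ✓ SUBVS  r0←0x74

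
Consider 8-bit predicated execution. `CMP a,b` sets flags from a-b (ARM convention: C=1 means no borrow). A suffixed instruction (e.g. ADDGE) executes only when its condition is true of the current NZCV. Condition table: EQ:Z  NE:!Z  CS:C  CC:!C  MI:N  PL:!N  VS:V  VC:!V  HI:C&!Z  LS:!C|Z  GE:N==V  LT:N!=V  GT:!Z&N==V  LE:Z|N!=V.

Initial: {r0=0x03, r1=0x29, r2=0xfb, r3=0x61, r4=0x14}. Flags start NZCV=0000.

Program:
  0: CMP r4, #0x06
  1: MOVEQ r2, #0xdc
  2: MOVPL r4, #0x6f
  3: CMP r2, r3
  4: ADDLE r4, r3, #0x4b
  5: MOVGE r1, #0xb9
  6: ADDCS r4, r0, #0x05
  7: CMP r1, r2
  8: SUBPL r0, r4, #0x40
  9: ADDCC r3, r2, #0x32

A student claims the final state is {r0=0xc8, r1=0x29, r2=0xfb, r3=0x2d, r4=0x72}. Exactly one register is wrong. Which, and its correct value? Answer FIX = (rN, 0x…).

[0] flags=0010 → (cmp)
[1] flags=0010 EQ?F → skip
[2] flags=0010 PL?T → r4=0x6f
[3] flags=1010 → (cmp)
[4] flags=1010 LE?T → r4=0xac
[5] flags=1010 GE?F → skip
[6] flags=1010 CS?T → r4=0x08
[7] flags=0000 → (cmp)
[8] flags=0000 PL?T → r0=0xc8
[9] flags=0000 CC?T → r3=0x2d

FIX = (r4, 0x08)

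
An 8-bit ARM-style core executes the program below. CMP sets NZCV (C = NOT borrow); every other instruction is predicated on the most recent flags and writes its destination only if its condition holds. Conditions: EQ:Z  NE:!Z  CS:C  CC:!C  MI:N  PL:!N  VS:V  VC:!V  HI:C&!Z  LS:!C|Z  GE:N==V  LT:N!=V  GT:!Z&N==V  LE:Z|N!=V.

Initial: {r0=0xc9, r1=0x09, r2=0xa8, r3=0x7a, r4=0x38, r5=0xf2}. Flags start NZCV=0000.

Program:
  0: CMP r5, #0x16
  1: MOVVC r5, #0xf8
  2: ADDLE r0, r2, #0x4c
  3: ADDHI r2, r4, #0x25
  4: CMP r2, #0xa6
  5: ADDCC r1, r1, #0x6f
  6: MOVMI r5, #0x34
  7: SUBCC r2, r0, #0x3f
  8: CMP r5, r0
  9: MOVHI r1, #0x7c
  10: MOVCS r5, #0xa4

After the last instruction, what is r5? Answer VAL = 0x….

VAL = 0x34

0: ✓ CMP  NZCV=1010
1: ✓ MOVVC  r5←0xf8
2: ✓ ADDLE  r0←0xf4
3: ✓ ADDHI  r2←0x5d
4: ✓ CMP  NZCV=1001
5: ✓ ADDCC  r1←0x78
6: ✓ MOVMI  r5←0x34
7: ✓ SUBCC  r2←0xb5
8: ✓ CMP  NZCV=0000
9: · MOVHI
10: · MOVCS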